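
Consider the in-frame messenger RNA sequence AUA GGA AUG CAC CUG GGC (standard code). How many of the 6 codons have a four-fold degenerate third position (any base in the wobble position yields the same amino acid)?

3

Codon 1 AUA (Ile): third position 3-fold.
Codon 2 GGA (Gly): third position 4-fold.
Codon 3 AUG (Met): third position 1-fold.
Codon 4 CAC (His): third position 2-fold.
Codon 5 CUG (Leu): third position 4-fold.
Codon 6 GGC (Gly): third position 4-fold.
Four-fold degenerate third positions: 3.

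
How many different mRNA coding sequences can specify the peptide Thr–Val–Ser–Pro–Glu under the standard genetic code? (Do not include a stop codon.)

Thr: 4 codons.
Val: 4 codons.
Ser: 6 codons.
Pro: 4 codons.
Glu: 2 codons.
4 × 4 × 6 × 4 × 2 = 768.

768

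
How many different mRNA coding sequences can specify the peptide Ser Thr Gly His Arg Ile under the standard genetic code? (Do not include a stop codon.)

3456

Ser: 6 codons.
Thr: 4 codons.
Gly: 4 codons.
His: 2 codons.
Arg: 6 codons.
Ile: 3 codons.
6 × 4 × 4 × 2 × 6 × 3 = 3456.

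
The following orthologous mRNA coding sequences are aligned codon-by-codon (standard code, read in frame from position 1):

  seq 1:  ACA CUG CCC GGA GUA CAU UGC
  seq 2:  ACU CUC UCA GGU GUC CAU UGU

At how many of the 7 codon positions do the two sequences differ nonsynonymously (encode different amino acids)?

1

Codon 1: ACA Thr / ACU Thr — synonymous.
Codon 2: CUG Leu / CUC Leu — synonymous.
Codon 3: CCC Pro / UCA Ser — nonsynonymous.
Codon 4: GGA Gly / GGU Gly — synonymous.
Codon 5: GUA Val / GUC Val — synonymous.
Codon 6: CAU His / CAU His — identical.
Codon 7: UGC Cys / UGU Cys — synonymous.
Nonsynonymous differences: 1.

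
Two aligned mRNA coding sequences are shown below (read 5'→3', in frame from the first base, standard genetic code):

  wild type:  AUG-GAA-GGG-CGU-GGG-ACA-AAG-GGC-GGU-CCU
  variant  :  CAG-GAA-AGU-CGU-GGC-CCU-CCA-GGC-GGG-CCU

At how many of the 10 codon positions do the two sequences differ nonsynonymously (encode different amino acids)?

Codon 1: AUG Met / CAG Gln — nonsynonymous.
Codon 2: GAA Glu / GAA Glu — identical.
Codon 3: GGG Gly / AGU Ser — nonsynonymous.
Codon 4: CGU Arg / CGU Arg — identical.
Codon 5: GGG Gly / GGC Gly — synonymous.
Codon 6: ACA Thr / CCU Pro — nonsynonymous.
Codon 7: AAG Lys / CCA Pro — nonsynonymous.
Codon 8: GGC Gly / GGC Gly — identical.
Codon 9: GGU Gly / GGG Gly — synonymous.
Codon 10: CCU Pro / CCU Pro — identical.
Nonsynonymous differences: 4.

4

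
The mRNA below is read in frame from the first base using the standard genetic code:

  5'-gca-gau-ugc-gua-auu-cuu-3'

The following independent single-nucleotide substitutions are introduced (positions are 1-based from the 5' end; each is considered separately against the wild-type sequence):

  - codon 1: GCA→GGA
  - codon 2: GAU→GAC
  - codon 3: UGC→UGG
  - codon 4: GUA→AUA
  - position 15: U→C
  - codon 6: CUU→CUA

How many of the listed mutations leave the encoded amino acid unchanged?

Codon 1: GCA (Ala) → GGA (Gly) — missense.
Codon 2: GAU (Asp) → GAC (Asp) — synonymous.
Codon 3: UGC (Cys) → UGG (Trp) — missense.
Codon 4: GUA (Val) → AUA (Ile) — missense.
Codon 5: AUU (Ile) → AUC (Ile) — synonymous.
Codon 6: CUU (Leu) → CUA (Leu) — synonymous.
Synonymous: 3 of 6.

3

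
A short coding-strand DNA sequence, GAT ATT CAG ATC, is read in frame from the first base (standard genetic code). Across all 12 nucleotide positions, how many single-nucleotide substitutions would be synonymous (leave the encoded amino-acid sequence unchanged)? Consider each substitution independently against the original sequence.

6

Codon 1 (GAT, Asp): 1 synonymous substitution.
Codon 2 (ATT, Ile): 2 synonymous substitutions.
Codon 3 (CAG, Gln): 1 synonymous substitution.
Codon 4 (ATC, Ile): 2 synonymous substitutions.
Total: 1 + 2 + 1 + 2 = 6.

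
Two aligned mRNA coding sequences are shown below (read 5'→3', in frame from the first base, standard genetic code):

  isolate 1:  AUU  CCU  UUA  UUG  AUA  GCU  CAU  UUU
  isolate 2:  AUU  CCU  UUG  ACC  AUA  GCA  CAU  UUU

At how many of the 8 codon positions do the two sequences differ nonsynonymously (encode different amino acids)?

Codon 1: AUU Ile / AUU Ile — identical.
Codon 2: CCU Pro / CCU Pro — identical.
Codon 3: UUA Leu / UUG Leu — synonymous.
Codon 4: UUG Leu / ACC Thr — nonsynonymous.
Codon 5: AUA Ile / AUA Ile — identical.
Codon 6: GCU Ala / GCA Ala — synonymous.
Codon 7: CAU His / CAU His — identical.
Codon 8: UUU Phe / UUU Phe — identical.
Nonsynonymous differences: 1.

1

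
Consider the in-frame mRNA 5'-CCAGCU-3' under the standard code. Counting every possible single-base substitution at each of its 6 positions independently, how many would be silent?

6

Codon 1 (CCA, Pro): 3 synonymous substitutions.
Codon 2 (GCU, Ala): 3 synonymous substitutions.
Total: 3 + 3 = 6.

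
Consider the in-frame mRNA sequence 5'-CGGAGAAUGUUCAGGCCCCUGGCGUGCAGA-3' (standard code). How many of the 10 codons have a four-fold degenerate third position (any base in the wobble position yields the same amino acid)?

Codon 1 CGG (Arg): third position 4-fold.
Codon 2 AGA (Arg): third position 2-fold.
Codon 3 AUG (Met): third position 1-fold.
Codon 4 UUC (Phe): third position 2-fold.
Codon 5 AGG (Arg): third position 2-fold.
Codon 6 CCC (Pro): third position 4-fold.
Codon 7 CUG (Leu): third position 4-fold.
Codon 8 GCG (Ala): third position 4-fold.
Codon 9 UGC (Cys): third position 2-fold.
Codon 10 AGA (Arg): third position 2-fold.
Four-fold degenerate third positions: 4.

4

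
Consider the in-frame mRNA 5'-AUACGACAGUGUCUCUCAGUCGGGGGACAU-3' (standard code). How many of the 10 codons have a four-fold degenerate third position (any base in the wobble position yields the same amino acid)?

Codon 1 AUA (Ile): third position 3-fold.
Codon 2 CGA (Arg): third position 4-fold.
Codon 3 CAG (Gln): third position 2-fold.
Codon 4 UGU (Cys): third position 2-fold.
Codon 5 CUC (Leu): third position 4-fold.
Codon 6 UCA (Ser): third position 4-fold.
Codon 7 GUC (Val): third position 4-fold.
Codon 8 GGG (Gly): third position 4-fold.
Codon 9 GGA (Gly): third position 4-fold.
Codon 10 CAU (His): third position 2-fold.
Four-fold degenerate third positions: 6.

6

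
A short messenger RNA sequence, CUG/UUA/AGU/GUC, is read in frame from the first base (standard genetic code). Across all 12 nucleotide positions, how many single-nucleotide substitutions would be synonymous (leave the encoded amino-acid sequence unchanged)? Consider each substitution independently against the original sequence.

Codon 1 (CUG, Leu): 4 synonymous substitutions.
Codon 2 (UUA, Leu): 2 synonymous substitutions.
Codon 3 (AGU, Ser): 1 synonymous substitution.
Codon 4 (GUC, Val): 3 synonymous substitutions.
Total: 4 + 2 + 1 + 3 = 10.

10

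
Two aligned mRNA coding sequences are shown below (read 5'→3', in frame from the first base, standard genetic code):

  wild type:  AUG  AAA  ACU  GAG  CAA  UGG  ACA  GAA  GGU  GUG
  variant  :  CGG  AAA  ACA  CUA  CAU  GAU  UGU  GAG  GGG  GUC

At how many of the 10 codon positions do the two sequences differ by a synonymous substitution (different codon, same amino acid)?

Codon 1: AUG Met / CGG Arg — nonsynonymous.
Codon 2: AAA Lys / AAA Lys — identical.
Codon 3: ACU Thr / ACA Thr — synonymous.
Codon 4: GAG Glu / CUA Leu — nonsynonymous.
Codon 5: CAA Gln / CAU His — nonsynonymous.
Codon 6: UGG Trp / GAU Asp — nonsynonymous.
Codon 7: ACA Thr / UGU Cys — nonsynonymous.
Codon 8: GAA Glu / GAG Glu — synonymous.
Codon 9: GGU Gly / GGG Gly — synonymous.
Codon 10: GUG Val / GUC Val — synonymous.
Synonymous differences: 4.

4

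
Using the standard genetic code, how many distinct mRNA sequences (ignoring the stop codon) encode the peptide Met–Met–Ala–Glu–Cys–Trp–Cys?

Met: 1 codon.
Met: 1 codon.
Ala: 4 codons.
Glu: 2 codons.
Cys: 2 codons.
Trp: 1 codon.
Cys: 2 codons.
1 × 1 × 4 × 2 × 2 × 1 × 2 = 32.

32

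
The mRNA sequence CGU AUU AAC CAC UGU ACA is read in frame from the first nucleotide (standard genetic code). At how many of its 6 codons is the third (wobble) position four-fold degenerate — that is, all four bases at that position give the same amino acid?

2

Codon 1 CGU (Arg): third position 4-fold.
Codon 2 AUU (Ile): third position 3-fold.
Codon 3 AAC (Asn): third position 2-fold.
Codon 4 CAC (His): third position 2-fold.
Codon 5 UGU (Cys): third position 2-fold.
Codon 6 ACA (Thr): third position 4-fold.
Four-fold degenerate third positions: 2.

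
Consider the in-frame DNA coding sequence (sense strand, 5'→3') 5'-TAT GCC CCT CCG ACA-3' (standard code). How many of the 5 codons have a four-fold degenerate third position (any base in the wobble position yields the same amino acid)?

Codon 1 TAT (Tyr): third position 2-fold.
Codon 2 GCC (Ala): third position 4-fold.
Codon 3 CCT (Pro): third position 4-fold.
Codon 4 CCG (Pro): third position 4-fold.
Codon 5 ACA (Thr): third position 4-fold.
Four-fold degenerate third positions: 4.

4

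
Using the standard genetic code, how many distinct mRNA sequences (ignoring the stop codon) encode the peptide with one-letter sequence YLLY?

144

Tyr: 2 codons.
Leu: 6 codons.
Leu: 6 codons.
Tyr: 2 codons.
2 × 6 × 6 × 2 = 144.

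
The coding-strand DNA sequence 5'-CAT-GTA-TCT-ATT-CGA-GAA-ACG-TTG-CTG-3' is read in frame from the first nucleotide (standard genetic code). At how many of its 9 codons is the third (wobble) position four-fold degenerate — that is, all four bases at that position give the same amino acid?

5

Codon 1 CAT (His): third position 2-fold.
Codon 2 GTA (Val): third position 4-fold.
Codon 3 TCT (Ser): third position 4-fold.
Codon 4 ATT (Ile): third position 3-fold.
Codon 5 CGA (Arg): third position 4-fold.
Codon 6 GAA (Glu): third position 2-fold.
Codon 7 ACG (Thr): third position 4-fold.
Codon 8 TTG (Leu): third position 2-fold.
Codon 9 CTG (Leu): third position 4-fold.
Four-fold degenerate third positions: 5.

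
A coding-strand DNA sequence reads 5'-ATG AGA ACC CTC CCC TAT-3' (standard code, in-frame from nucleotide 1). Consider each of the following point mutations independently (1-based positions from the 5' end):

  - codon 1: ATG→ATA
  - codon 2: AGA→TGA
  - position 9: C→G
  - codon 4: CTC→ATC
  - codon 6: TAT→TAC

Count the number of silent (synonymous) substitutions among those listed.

Codon 1: ATG (Met) → ATA (Ile) — missense.
Codon 2: AGA (Arg) → TGA (Stop) — nonsense.
Codon 3: ACC (Thr) → ACG (Thr) — synonymous.
Codon 4: CTC (Leu) → ATC (Ile) — missense.
Codon 6: TAT (Tyr) → TAC (Tyr) — synonymous.
Synonymous: 2 of 5.

2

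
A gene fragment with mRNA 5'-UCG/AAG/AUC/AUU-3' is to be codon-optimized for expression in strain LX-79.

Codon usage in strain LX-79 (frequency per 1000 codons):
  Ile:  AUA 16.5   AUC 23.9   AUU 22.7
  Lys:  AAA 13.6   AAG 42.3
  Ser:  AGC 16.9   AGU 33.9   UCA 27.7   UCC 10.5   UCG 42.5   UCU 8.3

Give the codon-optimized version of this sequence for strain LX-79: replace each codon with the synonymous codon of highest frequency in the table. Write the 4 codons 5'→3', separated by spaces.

Codon 1 (Ser): best is UCG at 42.5.
Codon 2 (Lys): best is AAG at 42.3.
Codon 3 (Ile): best is AUC at 23.9.
Codon 4 (Ile): best is AUC at 23.9.

UCG AAG AUC AUC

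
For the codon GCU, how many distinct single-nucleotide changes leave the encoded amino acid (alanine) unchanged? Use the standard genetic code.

3

Position 1: none → 0 synonymous.
Position 2: none → 0 synonymous.
Position 3: GCC, GCA, GCG → 3 synonymous.
Total: 0 + 0 + 3 = 3.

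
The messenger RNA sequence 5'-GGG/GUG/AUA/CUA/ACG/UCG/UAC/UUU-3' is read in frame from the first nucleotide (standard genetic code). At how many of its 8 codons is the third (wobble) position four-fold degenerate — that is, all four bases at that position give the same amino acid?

Codon 1 GGG (Gly): third position 4-fold.
Codon 2 GUG (Val): third position 4-fold.
Codon 3 AUA (Ile): third position 3-fold.
Codon 4 CUA (Leu): third position 4-fold.
Codon 5 ACG (Thr): third position 4-fold.
Codon 6 UCG (Ser): third position 4-fold.
Codon 7 UAC (Tyr): third position 2-fold.
Codon 8 UUU (Phe): third position 2-fold.
Four-fold degenerate third positions: 5.

5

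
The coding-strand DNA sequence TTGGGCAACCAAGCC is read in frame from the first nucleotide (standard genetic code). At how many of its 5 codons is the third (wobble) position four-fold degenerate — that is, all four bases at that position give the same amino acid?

2

Codon 1 TTG (Leu): third position 2-fold.
Codon 2 GGC (Gly): third position 4-fold.
Codon 3 AAC (Asn): third position 2-fold.
Codon 4 CAA (Gln): third position 2-fold.
Codon 5 GCC (Ala): third position 4-fold.
Four-fold degenerate third positions: 2.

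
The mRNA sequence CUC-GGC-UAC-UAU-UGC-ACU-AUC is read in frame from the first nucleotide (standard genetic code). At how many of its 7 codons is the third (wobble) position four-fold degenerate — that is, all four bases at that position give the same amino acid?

3

Codon 1 CUC (Leu): third position 4-fold.
Codon 2 GGC (Gly): third position 4-fold.
Codon 3 UAC (Tyr): third position 2-fold.
Codon 4 UAU (Tyr): third position 2-fold.
Codon 5 UGC (Cys): third position 2-fold.
Codon 6 ACU (Thr): third position 4-fold.
Codon 7 AUC (Ile): third position 3-fold.
Four-fold degenerate third positions: 3.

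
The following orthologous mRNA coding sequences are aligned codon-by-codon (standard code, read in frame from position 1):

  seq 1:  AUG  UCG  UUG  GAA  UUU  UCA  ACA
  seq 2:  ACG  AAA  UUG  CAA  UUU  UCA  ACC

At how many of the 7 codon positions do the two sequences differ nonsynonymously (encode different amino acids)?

Codon 1: AUG Met / ACG Thr — nonsynonymous.
Codon 2: UCG Ser / AAA Lys — nonsynonymous.
Codon 3: UUG Leu / UUG Leu — identical.
Codon 4: GAA Glu / CAA Gln — nonsynonymous.
Codon 5: UUU Phe / UUU Phe — identical.
Codon 6: UCA Ser / UCA Ser — identical.
Codon 7: ACA Thr / ACC Thr — synonymous.
Nonsynonymous differences: 3.

3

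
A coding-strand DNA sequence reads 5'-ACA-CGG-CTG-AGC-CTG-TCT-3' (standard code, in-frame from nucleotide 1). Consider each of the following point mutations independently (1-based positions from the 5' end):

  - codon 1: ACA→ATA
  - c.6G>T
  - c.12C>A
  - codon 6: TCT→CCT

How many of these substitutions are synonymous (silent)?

Codon 1: ACA (Thr) → ATA (Ile) — missense.
Codon 2: CGG (Arg) → CGT (Arg) — synonymous.
Codon 4: AGC (Ser) → AGA (Arg) — missense.
Codon 6: TCT (Ser) → CCT (Pro) — missense.
Synonymous: 1 of 4.

1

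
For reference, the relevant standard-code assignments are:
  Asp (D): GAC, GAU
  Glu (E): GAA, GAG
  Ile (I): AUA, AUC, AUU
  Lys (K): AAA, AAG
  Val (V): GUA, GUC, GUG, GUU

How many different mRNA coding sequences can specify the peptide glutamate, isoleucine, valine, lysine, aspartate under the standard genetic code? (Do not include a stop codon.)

96

Glu: 2 codons.
Ile: 3 codons.
Val: 4 codons.
Lys: 2 codons.
Asp: 2 codons.
2 × 3 × 4 × 2 × 2 = 96.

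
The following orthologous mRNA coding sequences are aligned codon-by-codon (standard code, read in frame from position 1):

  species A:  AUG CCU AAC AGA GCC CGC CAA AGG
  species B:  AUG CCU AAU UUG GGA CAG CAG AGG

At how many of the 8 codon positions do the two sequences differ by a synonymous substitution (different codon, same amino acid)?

Codon 1: AUG Met / AUG Met — identical.
Codon 2: CCU Pro / CCU Pro — identical.
Codon 3: AAC Asn / AAU Asn — synonymous.
Codon 4: AGA Arg / UUG Leu — nonsynonymous.
Codon 5: GCC Ala / GGA Gly — nonsynonymous.
Codon 6: CGC Arg / CAG Gln — nonsynonymous.
Codon 7: CAA Gln / CAG Gln — synonymous.
Codon 8: AGG Arg / AGG Arg — identical.
Synonymous differences: 2.

2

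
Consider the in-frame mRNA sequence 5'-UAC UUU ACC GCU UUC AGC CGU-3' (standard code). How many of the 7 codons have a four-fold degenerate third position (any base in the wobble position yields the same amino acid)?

Codon 1 UAC (Tyr): third position 2-fold.
Codon 2 UUU (Phe): third position 2-fold.
Codon 3 ACC (Thr): third position 4-fold.
Codon 4 GCU (Ala): third position 4-fold.
Codon 5 UUC (Phe): third position 2-fold.
Codon 6 AGC (Ser): third position 2-fold.
Codon 7 CGU (Arg): third position 4-fold.
Four-fold degenerate third positions: 3.

3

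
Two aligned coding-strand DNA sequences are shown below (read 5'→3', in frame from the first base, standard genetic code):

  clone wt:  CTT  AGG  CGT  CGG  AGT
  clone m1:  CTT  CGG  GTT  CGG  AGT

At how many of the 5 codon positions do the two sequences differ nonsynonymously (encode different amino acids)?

Codon 1: CTT Leu / CTT Leu — identical.
Codon 2: AGG Arg / CGG Arg — synonymous.
Codon 3: CGT Arg / GTT Val — nonsynonymous.
Codon 4: CGG Arg / CGG Arg — identical.
Codon 5: AGT Ser / AGT Ser — identical.
Nonsynonymous differences: 1.

1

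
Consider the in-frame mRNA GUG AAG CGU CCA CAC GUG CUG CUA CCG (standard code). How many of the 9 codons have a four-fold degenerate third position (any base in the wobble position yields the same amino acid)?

7

Codon 1 GUG (Val): third position 4-fold.
Codon 2 AAG (Lys): third position 2-fold.
Codon 3 CGU (Arg): third position 4-fold.
Codon 4 CCA (Pro): third position 4-fold.
Codon 5 CAC (His): third position 2-fold.
Codon 6 GUG (Val): third position 4-fold.
Codon 7 CUG (Leu): third position 4-fold.
Codon 8 CUA (Leu): third position 4-fold.
Codon 9 CCG (Pro): third position 4-fold.
Four-fold degenerate third positions: 7.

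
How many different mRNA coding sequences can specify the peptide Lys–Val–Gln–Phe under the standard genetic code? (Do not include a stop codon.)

32

Lys: 2 codons.
Val: 4 codons.
Gln: 2 codons.
Phe: 2 codons.
2 × 4 × 2 × 2 = 32.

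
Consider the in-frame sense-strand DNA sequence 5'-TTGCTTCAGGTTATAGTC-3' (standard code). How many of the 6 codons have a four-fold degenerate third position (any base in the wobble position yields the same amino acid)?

Codon 1 TTG (Leu): third position 2-fold.
Codon 2 CTT (Leu): third position 4-fold.
Codon 3 CAG (Gln): third position 2-fold.
Codon 4 GTT (Val): third position 4-fold.
Codon 5 ATA (Ile): third position 3-fold.
Codon 6 GTC (Val): third position 4-fold.
Four-fold degenerate third positions: 3.

3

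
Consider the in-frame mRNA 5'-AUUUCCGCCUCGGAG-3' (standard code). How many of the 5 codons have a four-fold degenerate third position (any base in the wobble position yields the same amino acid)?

3

Codon 1 AUU (Ile): third position 3-fold.
Codon 2 UCC (Ser): third position 4-fold.
Codon 3 GCC (Ala): third position 4-fold.
Codon 4 UCG (Ser): third position 4-fold.
Codon 5 GAG (Glu): third position 2-fold.
Four-fold degenerate third positions: 3.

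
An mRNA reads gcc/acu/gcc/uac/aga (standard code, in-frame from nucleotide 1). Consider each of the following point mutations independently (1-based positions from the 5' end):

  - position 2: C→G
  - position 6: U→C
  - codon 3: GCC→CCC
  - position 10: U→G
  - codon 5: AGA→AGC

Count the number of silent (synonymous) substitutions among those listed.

1

Codon 1: GCC (Ala) → GGC (Gly) — missense.
Codon 2: ACU (Thr) → ACC (Thr) — synonymous.
Codon 3: GCC (Ala) → CCC (Pro) — missense.
Codon 4: UAC (Tyr) → GAC (Asp) — missense.
Codon 5: AGA (Arg) → AGC (Ser) — missense.
Synonymous: 1 of 5.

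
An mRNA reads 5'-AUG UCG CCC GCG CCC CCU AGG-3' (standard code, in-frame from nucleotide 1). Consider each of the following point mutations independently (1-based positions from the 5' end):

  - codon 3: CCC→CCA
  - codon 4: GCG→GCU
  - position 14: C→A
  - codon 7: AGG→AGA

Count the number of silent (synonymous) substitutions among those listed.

3

Codon 3: CCC (Pro) → CCA (Pro) — synonymous.
Codon 4: GCG (Ala) → GCU (Ala) — synonymous.
Codon 5: CCC (Pro) → CAC (His) — missense.
Codon 7: AGG (Arg) → AGA (Arg) — synonymous.
Synonymous: 3 of 4.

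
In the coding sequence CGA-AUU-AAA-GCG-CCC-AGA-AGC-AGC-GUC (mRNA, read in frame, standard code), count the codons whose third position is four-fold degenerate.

Codon 1 CGA (Arg): third position 4-fold.
Codon 2 AUU (Ile): third position 3-fold.
Codon 3 AAA (Lys): third position 2-fold.
Codon 4 GCG (Ala): third position 4-fold.
Codon 5 CCC (Pro): third position 4-fold.
Codon 6 AGA (Arg): third position 2-fold.
Codon 7 AGC (Ser): third position 2-fold.
Codon 8 AGC (Ser): third position 2-fold.
Codon 9 GUC (Val): third position 4-fold.
Four-fold degenerate third positions: 4.

4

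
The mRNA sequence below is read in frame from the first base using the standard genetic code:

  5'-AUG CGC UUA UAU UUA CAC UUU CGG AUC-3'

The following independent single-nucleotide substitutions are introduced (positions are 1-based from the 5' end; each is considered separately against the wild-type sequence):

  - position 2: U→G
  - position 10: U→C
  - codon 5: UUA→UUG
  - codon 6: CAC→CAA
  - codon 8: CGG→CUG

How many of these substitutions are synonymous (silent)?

1

Codon 1: AUG (Met) → AGG (Arg) — missense.
Codon 4: UAU (Tyr) → CAU (His) — missense.
Codon 5: UUA (Leu) → UUG (Leu) — synonymous.
Codon 6: CAC (His) → CAA (Gln) — missense.
Codon 8: CGG (Arg) → CUG (Leu) — missense.
Synonymous: 1 of 5.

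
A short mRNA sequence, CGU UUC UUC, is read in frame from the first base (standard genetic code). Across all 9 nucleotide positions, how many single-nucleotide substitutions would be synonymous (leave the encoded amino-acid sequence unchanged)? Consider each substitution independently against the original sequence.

Codon 1 (CGU, Arg): 3 synonymous substitutions.
Codon 2 (UUC, Phe): 1 synonymous substitution.
Codon 3 (UUC, Phe): 1 synonymous substitution.
Total: 3 + 1 + 1 = 5.

5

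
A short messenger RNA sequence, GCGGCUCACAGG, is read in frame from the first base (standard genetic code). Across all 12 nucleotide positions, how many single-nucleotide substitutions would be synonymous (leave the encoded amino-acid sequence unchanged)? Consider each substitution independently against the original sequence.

Codon 1 (GCG, Ala): 3 synonymous substitutions.
Codon 2 (GCU, Ala): 3 synonymous substitutions.
Codon 3 (CAC, His): 1 synonymous substitution.
Codon 4 (AGG, Arg): 2 synonymous substitutions.
Total: 3 + 3 + 1 + 2 = 9.

9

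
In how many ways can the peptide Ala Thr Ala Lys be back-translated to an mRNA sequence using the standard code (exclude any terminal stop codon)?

128

Ala: 4 codons.
Thr: 4 codons.
Ala: 4 codons.
Lys: 2 codons.
4 × 4 × 4 × 2 = 128.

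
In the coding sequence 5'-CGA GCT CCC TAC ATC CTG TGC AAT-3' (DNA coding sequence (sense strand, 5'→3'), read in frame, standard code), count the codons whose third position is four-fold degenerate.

4

Codon 1 CGA (Arg): third position 4-fold.
Codon 2 GCT (Ala): third position 4-fold.
Codon 3 CCC (Pro): third position 4-fold.
Codon 4 TAC (Tyr): third position 2-fold.
Codon 5 ATC (Ile): third position 3-fold.
Codon 6 CTG (Leu): third position 4-fold.
Codon 7 TGC (Cys): third position 2-fold.
Codon 8 AAT (Asn): third position 2-fold.
Four-fold degenerate third positions: 4.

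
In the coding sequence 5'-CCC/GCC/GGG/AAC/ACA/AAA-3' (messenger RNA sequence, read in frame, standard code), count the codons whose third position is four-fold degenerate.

Codon 1 CCC (Pro): third position 4-fold.
Codon 2 GCC (Ala): third position 4-fold.
Codon 3 GGG (Gly): third position 4-fold.
Codon 4 AAC (Asn): third position 2-fold.
Codon 5 ACA (Thr): third position 4-fold.
Codon 6 AAA (Lys): third position 2-fold.
Four-fold degenerate third positions: 4.

4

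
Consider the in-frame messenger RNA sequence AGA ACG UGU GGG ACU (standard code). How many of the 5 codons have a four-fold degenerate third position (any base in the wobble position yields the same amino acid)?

Codon 1 AGA (Arg): third position 2-fold.
Codon 2 ACG (Thr): third position 4-fold.
Codon 3 UGU (Cys): third position 2-fold.
Codon 4 GGG (Gly): third position 4-fold.
Codon 5 ACU (Thr): third position 4-fold.
Four-fold degenerate third positions: 3.

3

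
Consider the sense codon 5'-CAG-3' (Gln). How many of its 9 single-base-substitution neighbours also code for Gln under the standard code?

1

Position 1: none → 0 synonymous.
Position 2: none → 0 synonymous.
Position 3: CAA → 1 synonymous.
Total: 0 + 0 + 1 = 1.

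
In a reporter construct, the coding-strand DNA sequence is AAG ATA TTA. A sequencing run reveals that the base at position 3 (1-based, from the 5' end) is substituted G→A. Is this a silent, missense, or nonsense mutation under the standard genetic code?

silent

Position 3 falls in codon 1: AAG → Lys.
After the substitution the codon is AAA → Lys.
Both encode Lys, so the change is synonymous.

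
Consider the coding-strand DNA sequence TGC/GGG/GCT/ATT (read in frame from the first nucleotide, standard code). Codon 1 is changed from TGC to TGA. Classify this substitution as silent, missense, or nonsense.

Position 3 falls in codon 1: TGC → Cys.
After the substitution the codon is TGA → Stop.
The new codon is a stop codon, so this is a nonsense mutation.

nonsense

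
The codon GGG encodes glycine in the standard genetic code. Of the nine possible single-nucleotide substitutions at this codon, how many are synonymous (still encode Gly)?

3

Position 1: none → 0 synonymous.
Position 2: none → 0 synonymous.
Position 3: GGT, GGC, GGA → 3 synonymous.
Total: 0 + 0 + 3 = 3.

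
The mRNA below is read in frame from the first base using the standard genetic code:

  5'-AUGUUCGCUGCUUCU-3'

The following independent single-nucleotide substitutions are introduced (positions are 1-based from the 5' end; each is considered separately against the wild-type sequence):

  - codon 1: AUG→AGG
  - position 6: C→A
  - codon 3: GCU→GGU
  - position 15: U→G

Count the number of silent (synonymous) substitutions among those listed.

Codon 1: AUG (Met) → AGG (Arg) — missense.
Codon 2: UUC (Phe) → UUA (Leu) — missense.
Codon 3: GCU (Ala) → GGU (Gly) — missense.
Codon 5: UCU (Ser) → UCG (Ser) — synonymous.
Synonymous: 1 of 4.

1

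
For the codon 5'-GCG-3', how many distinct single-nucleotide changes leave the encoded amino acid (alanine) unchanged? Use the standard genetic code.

Position 1: none → 0 synonymous.
Position 2: none → 0 synonymous.
Position 3: GCT, GCC, GCA → 3 synonymous.
Total: 0 + 0 + 3 = 3.

3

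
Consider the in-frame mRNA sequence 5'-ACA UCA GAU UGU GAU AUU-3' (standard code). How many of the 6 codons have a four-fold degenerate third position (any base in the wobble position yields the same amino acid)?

2

Codon 1 ACA (Thr): third position 4-fold.
Codon 2 UCA (Ser): third position 4-fold.
Codon 3 GAU (Asp): third position 2-fold.
Codon 4 UGU (Cys): third position 2-fold.
Codon 5 GAU (Asp): third position 2-fold.
Codon 6 AUU (Ile): third position 3-fold.
Four-fold degenerate third positions: 2.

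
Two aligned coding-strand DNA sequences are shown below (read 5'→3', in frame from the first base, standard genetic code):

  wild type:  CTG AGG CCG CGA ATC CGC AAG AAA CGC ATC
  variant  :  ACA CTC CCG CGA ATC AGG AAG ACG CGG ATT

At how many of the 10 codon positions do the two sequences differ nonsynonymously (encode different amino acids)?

Codon 1: CTG Leu / ACA Thr — nonsynonymous.
Codon 2: AGG Arg / CTC Leu — nonsynonymous.
Codon 3: CCG Pro / CCG Pro — identical.
Codon 4: CGA Arg / CGA Arg — identical.
Codon 5: ATC Ile / ATC Ile — identical.
Codon 6: CGC Arg / AGG Arg — synonymous.
Codon 7: AAG Lys / AAG Lys — identical.
Codon 8: AAA Lys / ACG Thr — nonsynonymous.
Codon 9: CGC Arg / CGG Arg — synonymous.
Codon 10: ATC Ile / ATT Ile — synonymous.
Nonsynonymous differences: 3.

3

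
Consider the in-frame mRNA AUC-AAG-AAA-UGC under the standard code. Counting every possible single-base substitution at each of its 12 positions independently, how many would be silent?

5

Codon 1 (AUC, Ile): 2 synonymous substitutions.
Codon 2 (AAG, Lys): 1 synonymous substitution.
Codon 3 (AAA, Lys): 1 synonymous substitution.
Codon 4 (UGC, Cys): 1 synonymous substitution.
Total: 2 + 1 + 1 + 1 = 5.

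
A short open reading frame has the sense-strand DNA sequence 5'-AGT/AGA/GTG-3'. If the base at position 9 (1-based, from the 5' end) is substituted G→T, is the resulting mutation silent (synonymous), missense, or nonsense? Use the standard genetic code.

silent

Position 9 falls in codon 3: GTG → Val.
After the substitution the codon is GTT → Val.
Both encode Val, so the change is synonymous.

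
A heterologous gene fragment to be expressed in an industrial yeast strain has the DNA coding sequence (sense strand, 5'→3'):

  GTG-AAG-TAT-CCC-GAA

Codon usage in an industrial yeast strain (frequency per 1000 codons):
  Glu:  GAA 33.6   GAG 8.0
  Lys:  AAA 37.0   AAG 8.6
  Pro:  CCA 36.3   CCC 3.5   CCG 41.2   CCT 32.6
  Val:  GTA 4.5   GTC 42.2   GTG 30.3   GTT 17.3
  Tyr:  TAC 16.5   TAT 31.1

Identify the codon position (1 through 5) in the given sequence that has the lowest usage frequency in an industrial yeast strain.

4

Codon 1 GTG (Val): 30.3 per 1000.
Codon 2 AAG (Lys): 8.6 per 1000.
Codon 3 TAT (Tyr): 31.1 per 1000.
Codon 4 CCC (Pro): 3.5 per 1000.
Codon 5 GAA (Glu): 33.6 per 1000.
Lowest frequency is 3.5 at codon 4.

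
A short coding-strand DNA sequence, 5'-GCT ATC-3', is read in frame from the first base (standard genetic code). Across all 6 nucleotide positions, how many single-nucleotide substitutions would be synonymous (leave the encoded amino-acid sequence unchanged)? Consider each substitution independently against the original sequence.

Codon 1 (GCT, Ala): 3 synonymous substitutions.
Codon 2 (ATC, Ile): 2 synonymous substitutions.
Total: 3 + 2 = 5.

5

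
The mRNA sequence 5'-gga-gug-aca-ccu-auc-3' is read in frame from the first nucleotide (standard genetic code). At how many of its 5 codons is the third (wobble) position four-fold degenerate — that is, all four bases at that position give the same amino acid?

Codon 1 GGA (Gly): third position 4-fold.
Codon 2 GUG (Val): third position 4-fold.
Codon 3 ACA (Thr): third position 4-fold.
Codon 4 CCU (Pro): third position 4-fold.
Codon 5 AUC (Ile): third position 3-fold.
Four-fold degenerate third positions: 4.

4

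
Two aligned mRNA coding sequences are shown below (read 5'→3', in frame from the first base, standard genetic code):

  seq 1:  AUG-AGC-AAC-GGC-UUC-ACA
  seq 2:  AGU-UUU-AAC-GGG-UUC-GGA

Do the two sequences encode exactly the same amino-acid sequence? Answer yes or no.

no

Codon 1: AUG Met / AGU Ser — nonsynonymous.
Codon 2: AGC Ser / UUU Phe — nonsynonymous.
Codon 3: AAC Asn / AAC Asn — identical.
Codon 4: GGC Gly / GGG Gly — synonymous.
Codon 5: UUC Phe / UUC Phe — identical.
Codon 6: ACA Thr / GGA Gly — nonsynonymous.
Nonsynonymous differences: 3 → different protein.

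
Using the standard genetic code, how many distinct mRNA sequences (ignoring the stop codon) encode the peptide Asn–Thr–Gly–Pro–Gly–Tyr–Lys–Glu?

Asn: 2 codons.
Thr: 4 codons.
Gly: 4 codons.
Pro: 4 codons.
Gly: 4 codons.
Tyr: 2 codons.
Lys: 2 codons.
Glu: 2 codons.
2 × 4 × 4 × 4 × 4 × 2 × 2 × 2 = 4096.

4096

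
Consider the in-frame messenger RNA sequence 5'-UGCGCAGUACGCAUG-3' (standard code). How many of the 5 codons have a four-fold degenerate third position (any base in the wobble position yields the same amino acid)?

Codon 1 UGC (Cys): third position 2-fold.
Codon 2 GCA (Ala): third position 4-fold.
Codon 3 GUA (Val): third position 4-fold.
Codon 4 CGC (Arg): third position 4-fold.
Codon 5 AUG (Met): third position 1-fold.
Four-fold degenerate third positions: 3.

3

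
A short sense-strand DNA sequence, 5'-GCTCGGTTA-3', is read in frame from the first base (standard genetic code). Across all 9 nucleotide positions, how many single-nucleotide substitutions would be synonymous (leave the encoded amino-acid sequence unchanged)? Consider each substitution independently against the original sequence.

Codon 1 (GCT, Ala): 3 synonymous substitutions.
Codon 2 (CGG, Arg): 4 synonymous substitutions.
Codon 3 (TTA, Leu): 2 synonymous substitutions.
Total: 3 + 4 + 2 = 9.

9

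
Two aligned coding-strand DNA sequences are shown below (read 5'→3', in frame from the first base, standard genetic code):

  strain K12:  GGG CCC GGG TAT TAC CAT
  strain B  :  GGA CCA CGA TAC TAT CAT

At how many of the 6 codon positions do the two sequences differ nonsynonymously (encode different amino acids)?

1

Codon 1: GGG Gly / GGA Gly — synonymous.
Codon 2: CCC Pro / CCA Pro — synonymous.
Codon 3: GGG Gly / CGA Arg — nonsynonymous.
Codon 4: TAT Tyr / TAC Tyr — synonymous.
Codon 5: TAC Tyr / TAT Tyr — synonymous.
Codon 6: CAT His / CAT His — identical.
Nonsynonymous differences: 1.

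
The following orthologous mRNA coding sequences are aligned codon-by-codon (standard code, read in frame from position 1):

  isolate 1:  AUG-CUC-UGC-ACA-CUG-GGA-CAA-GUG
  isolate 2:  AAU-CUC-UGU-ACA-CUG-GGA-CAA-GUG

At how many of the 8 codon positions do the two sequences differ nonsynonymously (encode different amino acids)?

Codon 1: AUG Met / AAU Asn — nonsynonymous.
Codon 2: CUC Leu / CUC Leu — identical.
Codon 3: UGC Cys / UGU Cys — synonymous.
Codon 4: ACA Thr / ACA Thr — identical.
Codon 5: CUG Leu / CUG Leu — identical.
Codon 6: GGA Gly / GGA Gly — identical.
Codon 7: CAA Gln / CAA Gln — identical.
Codon 8: GUG Val / GUG Val — identical.
Nonsynonymous differences: 1.

1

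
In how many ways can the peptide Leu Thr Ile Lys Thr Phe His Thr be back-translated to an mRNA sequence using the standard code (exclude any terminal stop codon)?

Leu: 6 codons.
Thr: 4 codons.
Ile: 3 codons.
Lys: 2 codons.
Thr: 4 codons.
Phe: 2 codons.
His: 2 codons.
Thr: 4 codons.
6 × 4 × 3 × 2 × 4 × 2 × 2 × 4 = 9216.

9216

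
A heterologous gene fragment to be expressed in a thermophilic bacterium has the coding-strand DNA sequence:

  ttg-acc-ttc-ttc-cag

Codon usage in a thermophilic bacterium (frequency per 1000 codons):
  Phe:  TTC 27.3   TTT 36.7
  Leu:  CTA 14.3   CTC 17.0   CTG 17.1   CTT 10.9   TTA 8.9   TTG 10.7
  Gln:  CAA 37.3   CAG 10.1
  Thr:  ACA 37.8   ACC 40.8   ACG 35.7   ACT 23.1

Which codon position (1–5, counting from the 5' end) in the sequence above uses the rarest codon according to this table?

5

Codon 1 TTG (Leu): 10.7 per 1000.
Codon 2 ACC (Thr): 40.8 per 1000.
Codon 3 TTC (Phe): 27.3 per 1000.
Codon 4 TTC (Phe): 27.3 per 1000.
Codon 5 CAG (Gln): 10.1 per 1000.
Lowest frequency is 10.1 at codon 5.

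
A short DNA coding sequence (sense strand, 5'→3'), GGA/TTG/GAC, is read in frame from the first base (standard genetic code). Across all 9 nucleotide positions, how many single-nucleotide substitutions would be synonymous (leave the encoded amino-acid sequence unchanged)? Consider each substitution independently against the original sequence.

6

Codon 1 (GGA, Gly): 3 synonymous substitutions.
Codon 2 (TTG, Leu): 2 synonymous substitutions.
Codon 3 (GAC, Asp): 1 synonymous substitution.
Total: 3 + 2 + 1 = 6.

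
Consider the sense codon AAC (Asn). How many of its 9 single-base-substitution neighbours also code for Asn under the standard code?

Position 1: none → 0 synonymous.
Position 2: none → 0 synonymous.
Position 3: AAT → 1 synonymous.
Total: 0 + 0 + 1 = 1.

1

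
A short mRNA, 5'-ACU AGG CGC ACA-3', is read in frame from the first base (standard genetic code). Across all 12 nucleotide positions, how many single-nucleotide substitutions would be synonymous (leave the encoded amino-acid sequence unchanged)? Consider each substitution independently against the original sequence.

Codon 1 (ACU, Thr): 3 synonymous substitutions.
Codon 2 (AGG, Arg): 2 synonymous substitutions.
Codon 3 (CGC, Arg): 3 synonymous substitutions.
Codon 4 (ACA, Thr): 3 synonymous substitutions.
Total: 3 + 2 + 3 + 3 = 11.

11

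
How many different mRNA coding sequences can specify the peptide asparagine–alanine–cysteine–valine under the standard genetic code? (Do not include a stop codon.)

64

Asn: 2 codons.
Ala: 4 codons.
Cys: 2 codons.
Val: 4 codons.
2 × 4 × 2 × 4 = 64.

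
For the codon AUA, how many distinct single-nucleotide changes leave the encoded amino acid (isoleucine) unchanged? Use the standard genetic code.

2

Position 1: none → 0 synonymous.
Position 2: none → 0 synonymous.
Position 3: AUU, AUC → 2 synonymous.
Total: 0 + 0 + 2 = 2.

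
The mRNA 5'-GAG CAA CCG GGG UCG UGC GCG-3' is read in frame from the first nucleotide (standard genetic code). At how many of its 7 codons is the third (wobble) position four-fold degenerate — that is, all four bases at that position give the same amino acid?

4

Codon 1 GAG (Glu): third position 2-fold.
Codon 2 CAA (Gln): third position 2-fold.
Codon 3 CCG (Pro): third position 4-fold.
Codon 4 GGG (Gly): third position 4-fold.
Codon 5 UCG (Ser): third position 4-fold.
Codon 6 UGC (Cys): third position 2-fold.
Codon 7 GCG (Ala): third position 4-fold.
Four-fold degenerate third positions: 4.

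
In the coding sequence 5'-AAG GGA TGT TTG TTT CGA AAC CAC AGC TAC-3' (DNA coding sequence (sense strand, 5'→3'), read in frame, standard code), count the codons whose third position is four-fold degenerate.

Codon 1 AAG (Lys): third position 2-fold.
Codon 2 GGA (Gly): third position 4-fold.
Codon 3 TGT (Cys): third position 2-fold.
Codon 4 TTG (Leu): third position 2-fold.
Codon 5 TTT (Phe): third position 2-fold.
Codon 6 CGA (Arg): third position 4-fold.
Codon 7 AAC (Asn): third position 2-fold.
Codon 8 CAC (His): third position 2-fold.
Codon 9 AGC (Ser): third position 2-fold.
Codon 10 TAC (Tyr): third position 2-fold.
Four-fold degenerate third positions: 2.

2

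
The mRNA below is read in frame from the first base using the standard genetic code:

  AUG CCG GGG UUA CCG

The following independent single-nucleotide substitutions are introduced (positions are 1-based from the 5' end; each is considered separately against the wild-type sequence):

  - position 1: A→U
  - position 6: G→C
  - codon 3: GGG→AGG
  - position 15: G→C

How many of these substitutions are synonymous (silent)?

2

Codon 1: AUG (Met) → UUG (Leu) — missense.
Codon 2: CCG (Pro) → CCC (Pro) — synonymous.
Codon 3: GGG (Gly) → AGG (Arg) — missense.
Codon 5: CCG (Pro) → CCC (Pro) — synonymous.
Synonymous: 2 of 4.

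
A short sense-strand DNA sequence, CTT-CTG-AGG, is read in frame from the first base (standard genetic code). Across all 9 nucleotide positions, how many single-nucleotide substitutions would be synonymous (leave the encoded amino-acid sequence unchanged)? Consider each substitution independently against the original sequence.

9

Codon 1 (CTT, Leu): 3 synonymous substitutions.
Codon 2 (CTG, Leu): 4 synonymous substitutions.
Codon 3 (AGG, Arg): 2 synonymous substitutions.
Total: 3 + 4 + 2 = 9.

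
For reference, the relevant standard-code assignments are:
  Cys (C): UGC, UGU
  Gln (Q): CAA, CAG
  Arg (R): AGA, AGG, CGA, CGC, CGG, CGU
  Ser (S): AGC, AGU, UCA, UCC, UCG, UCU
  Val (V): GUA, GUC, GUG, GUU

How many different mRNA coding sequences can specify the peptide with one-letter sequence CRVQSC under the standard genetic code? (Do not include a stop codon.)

1152

Cys: 2 codons.
Arg: 6 codons.
Val: 4 codons.
Gln: 2 codons.
Ser: 6 codons.
Cys: 2 codons.
2 × 6 × 4 × 2 × 6 × 2 = 1152.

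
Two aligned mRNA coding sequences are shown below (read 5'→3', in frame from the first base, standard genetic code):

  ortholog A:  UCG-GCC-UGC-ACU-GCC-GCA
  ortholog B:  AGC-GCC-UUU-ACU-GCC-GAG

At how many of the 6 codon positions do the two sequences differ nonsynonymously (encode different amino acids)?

2

Codon 1: UCG Ser / AGC Ser — synonymous.
Codon 2: GCC Ala / GCC Ala — identical.
Codon 3: UGC Cys / UUU Phe — nonsynonymous.
Codon 4: ACU Thr / ACU Thr — identical.
Codon 5: GCC Ala / GCC Ala — identical.
Codon 6: GCA Ala / GAG Glu — nonsynonymous.
Nonsynonymous differences: 2.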